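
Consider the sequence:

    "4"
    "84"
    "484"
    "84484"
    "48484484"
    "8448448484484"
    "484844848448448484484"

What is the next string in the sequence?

This is a Fibonacci-style word recurrence s(k) = s(k−2)·s(k−1): e.g. 4·84 = 484.
So term 8 is 8448448484484·484844848448448484484.

8448448484484484844848448448484484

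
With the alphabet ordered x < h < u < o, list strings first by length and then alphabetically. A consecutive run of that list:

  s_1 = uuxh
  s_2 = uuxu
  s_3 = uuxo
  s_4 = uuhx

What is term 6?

Continuing the enumeration 2 steps past uuhx: uuhx → uuhh → (answer).

uuhu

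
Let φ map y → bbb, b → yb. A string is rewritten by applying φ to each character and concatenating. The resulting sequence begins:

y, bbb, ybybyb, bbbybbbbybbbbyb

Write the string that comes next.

ybybybbbbybybybybbbbybybybybbbbyb

Applying the rule to each of the 15 symbols of bbbybbbbybbbbyb gives the pieces yb yb yb bbb yb yb yb yb bbb yb yb yb yb bbb yb, which concatenate to the answer.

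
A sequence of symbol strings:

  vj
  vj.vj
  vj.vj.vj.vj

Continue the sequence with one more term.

Each string is two copies of the previous one joined by '.'.
Doubling vj.vj.vj.vj with '.' between the halves:

vj.vj.vj.vj.vj.vj.vj.vj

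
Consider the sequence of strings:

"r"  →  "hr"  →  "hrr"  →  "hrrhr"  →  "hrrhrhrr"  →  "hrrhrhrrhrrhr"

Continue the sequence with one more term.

From term 3 onward, concatenate the last term with the second-to-last: hr·r = hrr, hrr·hr = hrrhr, …
So term 7 is hrrhrhrrhrrhr·hrrhrhrr.

hrrhrhrrhrrhrhrrhrhrr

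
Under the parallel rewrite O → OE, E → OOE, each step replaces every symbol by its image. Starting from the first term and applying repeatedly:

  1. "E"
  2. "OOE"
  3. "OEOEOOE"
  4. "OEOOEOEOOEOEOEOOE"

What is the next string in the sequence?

OEOOEOEOEOOEOEOOEOEOEOOEOEOOEOEOOEOEOEOOE

φ(OEOOEOEOOEOEOEOOE) expands symbol-by-symbol to OE OOE OE OE OOE OE OOE OE OE OOE OE OOE OE OOE OE OE OOE; joining the 17 pieces gives the next term.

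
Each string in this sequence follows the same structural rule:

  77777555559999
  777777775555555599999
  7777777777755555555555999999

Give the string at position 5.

777777777777777775555555555555555599999999

Term n consists of 3n+2 7's, followed by 3n+2 5's, followed by n+3 9's (n = 1, 2, …).
For term 5, n = 5, so the run lengths are 17, 17, 8.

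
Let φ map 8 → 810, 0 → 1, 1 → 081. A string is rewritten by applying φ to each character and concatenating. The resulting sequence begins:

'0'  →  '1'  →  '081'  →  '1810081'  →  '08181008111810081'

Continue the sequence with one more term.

φ(08181008111810081) expands symbol-by-symbol to 1 810 081 810 081 1 1 810 081 081 081 810 081 1 1 810 081; joining the 17 pieces gives the next term.

18100818100811181008108108181008111810081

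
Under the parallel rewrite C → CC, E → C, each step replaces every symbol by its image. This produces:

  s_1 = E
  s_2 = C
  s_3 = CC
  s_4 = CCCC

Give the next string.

CCCCCCCC

Apply φ to CCCC symbol by symbol: C→CC, C→CC, C→CC, C→CC; joined: CC CC CC CC.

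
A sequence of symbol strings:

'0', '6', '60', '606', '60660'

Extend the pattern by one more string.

60660606

This is a Fibonacci-style word recurrence s(k) = s(k−1)·s(k−2): e.g. 6·0 = 60.
The next term joins 60660 and 606.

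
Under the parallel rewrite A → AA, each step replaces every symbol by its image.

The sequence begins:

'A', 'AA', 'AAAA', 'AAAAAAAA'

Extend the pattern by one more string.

Rewriting each symbol of AAAAAAAA: A→AA, A→AA, A→AA, A→AA, A→AA, A→AA, A→AA, A→AA, which concatenates to AA AA AA AA AA AA AA AA.

AAAAAAAAAAAAAAAA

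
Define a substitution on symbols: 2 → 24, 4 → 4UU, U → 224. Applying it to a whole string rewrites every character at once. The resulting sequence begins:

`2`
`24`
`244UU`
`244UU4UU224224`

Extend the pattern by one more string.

Rewriting the 14 symbols of 244UU4UU224224 one by one yields 24 4UU 4UU 224 224 4UU 224 224 24 24 4UU 24 24 4UU; concatenated:

244UU4UU2242244UU22422424244UU24244UU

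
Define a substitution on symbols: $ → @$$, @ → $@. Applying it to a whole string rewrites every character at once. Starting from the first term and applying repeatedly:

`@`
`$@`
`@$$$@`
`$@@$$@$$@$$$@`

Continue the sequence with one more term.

@$$$@$@@$$@$$$@@$$@$$$@@$$@$$@$$$@

Applying the rule to each of the 13 symbols of $@@$$@$$@$$$@ gives the pieces @$$ $@ $@ @$$ @$$ $@ @$$ @$$ $@ @$$ @$$ @$$ $@, which concatenate to the answer.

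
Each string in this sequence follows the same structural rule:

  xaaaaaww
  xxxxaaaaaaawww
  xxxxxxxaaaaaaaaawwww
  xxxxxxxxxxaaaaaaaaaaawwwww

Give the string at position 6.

xxxxxxxxxxxxxxxxaaaaaaaaaaaaaaawwwwwww

Each string has the form x^{3n-2} a^{2n+3} w^{n+1} (n = 1, 2, …).
For term 6, n = 6, so the run lengths are 16, 15, 7.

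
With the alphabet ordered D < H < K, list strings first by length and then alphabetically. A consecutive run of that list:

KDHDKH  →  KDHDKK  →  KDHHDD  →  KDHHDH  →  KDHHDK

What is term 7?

Stepping forward 2 times from KDHHDK: KDHHDK → KDHHHD, then the target.

KDHHHH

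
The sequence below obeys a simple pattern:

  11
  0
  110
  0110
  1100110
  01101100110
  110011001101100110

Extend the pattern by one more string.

01101100110110011001101100110

Each term (from the third on) is the two preceding terms concatenated in order: term 3 = 11·0 = 110.
The next term joins 01101100110 and 110011001101100110.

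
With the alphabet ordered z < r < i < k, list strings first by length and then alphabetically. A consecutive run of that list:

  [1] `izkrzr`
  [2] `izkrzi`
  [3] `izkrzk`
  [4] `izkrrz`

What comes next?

izkrrr

Treat izkrrz as a base-4 numeral over the given alphabet and add one, carrying through any trailing k's.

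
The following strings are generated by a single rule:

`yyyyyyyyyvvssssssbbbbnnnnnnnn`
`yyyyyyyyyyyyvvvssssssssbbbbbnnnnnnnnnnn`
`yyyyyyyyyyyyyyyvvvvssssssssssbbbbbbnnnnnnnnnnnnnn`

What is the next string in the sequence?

yyyyyyyyyyyyyyyyyyvvvvvssssssssssssbbbbbbbnnnnnnnnnnnnnnnnn

Term n consists of 3n y's, followed by n-1 v's, followed by 2n s's, followed by n+1 b's, followed by 3n-1 n's, where the shown terms are n = 3, 4, 5.
Setting n = 6 gives 18, 5, 12, 7, 17 characters in each block.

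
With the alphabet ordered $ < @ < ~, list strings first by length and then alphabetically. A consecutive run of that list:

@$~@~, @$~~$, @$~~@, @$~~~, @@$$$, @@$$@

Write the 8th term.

@@$@$

Stepping forward 2 times from @@$$@: @@$$@ → @@$$~, then the target.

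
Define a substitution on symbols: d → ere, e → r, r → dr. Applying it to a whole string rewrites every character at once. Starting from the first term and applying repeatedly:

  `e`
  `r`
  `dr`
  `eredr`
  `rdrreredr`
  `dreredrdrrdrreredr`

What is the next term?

Rewriting the 18 symbols of dreredrdrrdrreredr one by one yields ere dr r dr r ere dr ere dr dr ere dr dr r dr r ere dr; concatenated:

eredrrdrreredreredrdreredrdrrdrreredr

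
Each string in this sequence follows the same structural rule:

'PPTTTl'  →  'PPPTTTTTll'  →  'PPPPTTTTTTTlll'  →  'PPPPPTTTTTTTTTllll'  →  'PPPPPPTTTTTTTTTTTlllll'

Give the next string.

PPPPPPPTTTTTTTTTTTTTllllll

Reading off run lengths: P runs 2, 3, 4, 5, 6; T runs 3, 5, 7, 9, 11; l runs 1, 2, 3, 4, 5 — each is linear in n (n = 1, 2, …).
At n = 6 the blocks have lengths 7, 13, 6.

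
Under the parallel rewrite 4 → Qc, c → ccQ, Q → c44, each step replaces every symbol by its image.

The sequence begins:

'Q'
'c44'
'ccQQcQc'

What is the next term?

Apply φ to ccQQcQc symbol by symbol: c→ccQ, c→ccQ, Q→c44, Q→c44, c→ccQ, Q→c44, c→ccQ; joined: ccQ ccQ c44 c44 ccQ c44 ccQ.

ccQccQc44c44ccQc44ccQ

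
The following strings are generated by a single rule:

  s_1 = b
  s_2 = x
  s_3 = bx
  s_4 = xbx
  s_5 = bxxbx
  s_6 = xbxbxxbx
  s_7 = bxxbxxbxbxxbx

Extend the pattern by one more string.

This is a Fibonacci-style word recurrence s(k) = s(k−2)·s(k−1): e.g. b·x = bx.
The next term joins xbxbxxbx and bxxbxxbxbxxbx.

xbxbxxbxbxxbxxbxbxxbx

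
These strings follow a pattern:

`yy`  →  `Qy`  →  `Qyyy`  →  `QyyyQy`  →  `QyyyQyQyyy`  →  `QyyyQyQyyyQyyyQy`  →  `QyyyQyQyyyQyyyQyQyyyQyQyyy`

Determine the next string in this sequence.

QyyyQyQyyyQyyyQyQyyyQyQyyyQyyyQyQyyyQyyyQy

This is a Fibonacci-style word recurrence s(k) = s(k−1)·s(k−2): e.g. Qy·yy = Qyyy.
So term 8 is QyyyQyQyyyQyyyQyQyyyQyQyyy·QyyyQyQyyyQyyyQy.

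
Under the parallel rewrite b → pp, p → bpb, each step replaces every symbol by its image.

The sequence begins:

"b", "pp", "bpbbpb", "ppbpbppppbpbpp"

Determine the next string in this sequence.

Applying the rule to each of the 14 symbols of ppbpbppppbpbpp gives the pieces bpb bpb pp bpb pp bpb bpb bpb bpb pp bpb pp bpb bpb, which concatenate to the answer.

bpbbpbppbpbppbpbbpbbpbbpbppbpbppbpbbpb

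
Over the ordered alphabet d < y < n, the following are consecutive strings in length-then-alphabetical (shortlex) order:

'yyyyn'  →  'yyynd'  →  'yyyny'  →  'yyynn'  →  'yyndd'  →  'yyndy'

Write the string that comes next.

yyndn

The successor of yyndy increments the rightmost position that isn't already n and resets every position after it to d.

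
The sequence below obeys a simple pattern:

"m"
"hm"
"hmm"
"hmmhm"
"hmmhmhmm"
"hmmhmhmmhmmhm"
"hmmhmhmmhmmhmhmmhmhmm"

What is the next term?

This is a Fibonacci-style word recurrence s(k) = s(k−1)·s(k−2): e.g. hm·m = hmm.
The next term joins hmmhmhmmhmmhmhmmhmhmm and hmmhmhmmhmmhm.

hmmhmhmmhmmhmhmmhmhmmhmmhmhmmhmmhm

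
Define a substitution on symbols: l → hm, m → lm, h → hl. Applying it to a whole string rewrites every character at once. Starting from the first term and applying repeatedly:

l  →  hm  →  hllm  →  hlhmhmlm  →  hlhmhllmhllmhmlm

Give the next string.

hlhmhllmhlhmhmlmhlhmhmlmhllmhmlm

φ(hlhmhllmhllmhmlm) expands symbol-by-symbol to hl hm hl lm hl hm hm lm hl hm hm lm hl lm hm lm; joining the 16 pieces gives the next term.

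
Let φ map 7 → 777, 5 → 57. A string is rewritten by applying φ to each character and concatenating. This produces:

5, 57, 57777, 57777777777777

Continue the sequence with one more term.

57777777777777777777777777777777777777777

Applying the rule to each of the 14 symbols of 57777777777777 gives the pieces 57 777 777 777 777 777 777 777 777 777 777 777 777 777, which concatenate to the answer.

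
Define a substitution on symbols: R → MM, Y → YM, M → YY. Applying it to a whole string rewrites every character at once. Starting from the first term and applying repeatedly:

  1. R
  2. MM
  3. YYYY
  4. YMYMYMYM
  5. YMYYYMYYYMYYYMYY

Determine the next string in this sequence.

φ(YMYYYMYYYMYYYMYY) expands symbol-by-symbol to YM YY YM YM YM YY YM YM YM YY YM YM YM YY YM YM; joining the 16 pieces gives the next term.

YMYYYMYMYMYYYMYMYMYYYMYMYMYYYMYM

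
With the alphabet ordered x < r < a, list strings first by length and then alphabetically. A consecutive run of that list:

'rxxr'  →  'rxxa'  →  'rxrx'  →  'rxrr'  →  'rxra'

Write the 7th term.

rxar

Continuing the enumeration 2 steps past rxra: rxra → rxax → (answer).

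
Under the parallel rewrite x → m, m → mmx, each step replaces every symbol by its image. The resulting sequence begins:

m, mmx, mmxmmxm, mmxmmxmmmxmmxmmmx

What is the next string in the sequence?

mmxmmxmmmxmmxmmmxmmxmmxmmmxmmxmmmxmmxmmxm

Applying the rule to each of the 17 symbols of mmxmmxmmmxmmxmmmx gives the pieces mmx mmx m mmx mmx m mmx mmx mmx m mmx mmx m mmx mmx mmx m, which concatenate to the answer.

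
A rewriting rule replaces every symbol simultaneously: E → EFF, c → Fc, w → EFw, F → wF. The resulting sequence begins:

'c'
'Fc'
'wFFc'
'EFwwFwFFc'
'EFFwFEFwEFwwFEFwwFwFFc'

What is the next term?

Applying the rule to each of the 22 symbols of EFFwFEFwEFwwFEFwwFwFFc gives the pieces EFF wF wF EFw wF EFF wF EFw EFF wF EFw EFw wF EFF wF EFw EFw wF EFw wF wF Fc, which concatenate to the answer.

EFFwFwFEFwwFEFFwFEFwEFFwFEFwEFwwFEFFwFEFwEFwwFEFwwFwFFc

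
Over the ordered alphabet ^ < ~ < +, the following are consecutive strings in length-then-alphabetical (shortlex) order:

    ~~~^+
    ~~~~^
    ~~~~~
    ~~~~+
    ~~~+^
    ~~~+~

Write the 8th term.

Advancing 2 positions from ~~~+~ through ~~~+~ → ~~~++ reaches term 8.

~~+^^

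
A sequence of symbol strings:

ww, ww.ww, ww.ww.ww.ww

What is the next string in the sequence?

s(k+1) = s(k)·.·s(k) — each term doubles the last with '.' between the halves.
Doubling ww.ww.ww.ww with '.' between the halves:

ww.ww.ww.ww.ww.ww.ww.ww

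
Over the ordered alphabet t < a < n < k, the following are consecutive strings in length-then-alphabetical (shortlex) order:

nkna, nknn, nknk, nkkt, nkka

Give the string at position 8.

Stepping forward 3 times from nkka: nkka → nkkn → nkkk, then the target.

kttt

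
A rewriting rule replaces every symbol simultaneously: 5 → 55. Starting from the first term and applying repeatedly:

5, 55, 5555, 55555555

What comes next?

Expanding 55555555: 5→55, 5→55, 5→55, 5→55, 5→55, 5→55, 5→55, 5→55. Concatenated: 55 55 55 55 55 55 55 55.

5555555555555555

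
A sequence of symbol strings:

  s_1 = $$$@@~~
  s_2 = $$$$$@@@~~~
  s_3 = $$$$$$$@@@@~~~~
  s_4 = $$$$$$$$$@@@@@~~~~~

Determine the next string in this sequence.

$$$$$$$$$$$@@@@@@~~~~~~

Each string has the form $^{2n-1} @^{n} ~^{n}, where the shown terms are n = 2, 3, 4, 5.
Setting n = 6 gives 11, 6, 6 characters in each block.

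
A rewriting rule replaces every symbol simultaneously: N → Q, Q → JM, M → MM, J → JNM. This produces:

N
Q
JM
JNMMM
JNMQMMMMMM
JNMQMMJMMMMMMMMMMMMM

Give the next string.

Rewriting the 20 symbols of JNMQMMJMMMMMMMMMMMMM one by one yields JNM Q MM JM MM MM JNM MM MM MM MM MM MM MM MM MM MM MM MM MM; concatenated:

JNMQMMJMMMMMJNMMMMMMMMMMMMMMMMMMMMMMMMMMM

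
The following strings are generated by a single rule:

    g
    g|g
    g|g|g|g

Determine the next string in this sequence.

g|g|g|g|g|g|g|g

s(k+1) = s(k)·|·s(k) — each term doubles the last with '|' between the halves.
One more doubling of g|g|g|g gives the answer.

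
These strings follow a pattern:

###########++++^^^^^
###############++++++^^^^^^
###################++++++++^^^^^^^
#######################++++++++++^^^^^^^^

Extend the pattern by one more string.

Each string has the form #^{4n+3} +^{2n} ^^{n+3}, where the shown terms are n = 2, 3, 4, 5.
At n = 6 the blocks have lengths 27, 12, 9.

###########################++++++++++++^^^^^^^^^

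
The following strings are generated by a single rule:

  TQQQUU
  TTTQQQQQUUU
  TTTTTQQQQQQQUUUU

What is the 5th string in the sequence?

TTTTTTTTTQQQQQQQQQQQUUUUUU

Term n consists of 2n-1 T's, followed by 2n+1 Q's, followed by n+1 U's (n = 1, 2, …).
Setting n = 5 gives 9, 11, 6 characters in each block.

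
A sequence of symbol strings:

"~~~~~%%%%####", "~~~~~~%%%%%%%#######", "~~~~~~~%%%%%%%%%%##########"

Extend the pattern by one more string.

~~~~~~~~%%%%%%%%%%%%%#############

Term n consists of n+3 ~'s, followed by 3n-2 %'s, followed by 3n-2 #'s, where the shown terms are n = 2, 3, 4.
At n = 5 the blocks have lengths 8, 13, 13.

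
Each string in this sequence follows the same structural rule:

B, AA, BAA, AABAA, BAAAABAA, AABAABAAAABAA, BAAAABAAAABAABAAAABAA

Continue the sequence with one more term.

This is a Fibonacci-style word recurrence s(k) = s(k−2)·s(k−1): e.g. B·AA = BAA.
The next term joins AABAABAAAABAA and BAAAABAAAABAABAAAABAA.

AABAABAAAABAABAAAABAAAABAABAAAABAA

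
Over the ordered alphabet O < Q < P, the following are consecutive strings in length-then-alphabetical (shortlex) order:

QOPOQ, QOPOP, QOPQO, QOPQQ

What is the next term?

QOPQP

Find the rightmost character of QOPQQ below P, bump it to the next letter, and reset everything to its right to O.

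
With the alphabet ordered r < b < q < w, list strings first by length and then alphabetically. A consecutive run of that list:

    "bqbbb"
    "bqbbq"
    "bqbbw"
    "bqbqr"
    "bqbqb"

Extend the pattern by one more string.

bqbqq

Treat bqbqb as a base-4 numeral over the given alphabet and add one, carrying through any trailing w's.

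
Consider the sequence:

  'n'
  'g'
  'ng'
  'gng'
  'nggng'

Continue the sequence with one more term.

This is a Fibonacci-style word recurrence s(k) = s(k−2)·s(k−1): e.g. n·g = ng.
So term 6 is gng·nggng.

gngnggng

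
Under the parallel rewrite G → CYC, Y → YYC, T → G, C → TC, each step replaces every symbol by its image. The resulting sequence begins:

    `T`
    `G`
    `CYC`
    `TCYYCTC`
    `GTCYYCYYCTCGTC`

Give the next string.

CYCGTCYYCYYCTCYYCYYCTCGTCCYCGTC

Applying the rule to each of the 14 symbols of GTCYYCYYCTCGTC gives the pieces CYC G TC YYC YYC TC YYC YYC TC G TC CYC G TC, which concatenate to the answer.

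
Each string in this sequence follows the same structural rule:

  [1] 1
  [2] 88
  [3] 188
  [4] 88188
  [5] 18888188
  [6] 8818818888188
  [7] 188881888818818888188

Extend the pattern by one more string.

Each term (from the third on) is the two preceding terms concatenated in order: term 3 = 1·88 = 188.
The next term joins 8818818888188 and 188881888818818888188.

8818818888188188881888818818888188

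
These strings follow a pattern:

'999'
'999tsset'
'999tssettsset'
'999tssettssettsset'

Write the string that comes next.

999tssettssettssettsset

Each term is the previous one with tsset appended.
One more step from 999tssettssettsset gives the answer.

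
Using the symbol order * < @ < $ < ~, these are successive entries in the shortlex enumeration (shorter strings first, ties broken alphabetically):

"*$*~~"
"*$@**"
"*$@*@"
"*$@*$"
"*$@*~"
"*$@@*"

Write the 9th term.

Stepping forward 3 times from *$@@*: *$@@* → *$@@@ → *$@@$, then the target.

*$@@~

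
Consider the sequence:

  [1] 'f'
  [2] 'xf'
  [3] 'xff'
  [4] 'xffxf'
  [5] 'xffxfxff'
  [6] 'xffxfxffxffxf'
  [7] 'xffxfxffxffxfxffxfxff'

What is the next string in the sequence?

Each term (from the third on) is the previous term followed by the one before it: term 3 = xf·f = xff.
The next term joins xffxfxffxffxfxffxfxff and xffxfxffxffxf.

xffxfxffxffxfxffxfxffxffxfxffxffxf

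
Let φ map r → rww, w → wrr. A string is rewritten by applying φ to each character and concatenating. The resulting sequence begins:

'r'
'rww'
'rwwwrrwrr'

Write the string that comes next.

Expanding rwwwrrwrr: r→rww, w→wrr, w→wrr, w→wrr, r→rww, r→rww, w→wrr, r→rww, r→rww. Concatenated: rww wrr wrr wrr rww rww wrr rww rww.

rwwwrrwrrwrrrwwrwwwrrrwwrww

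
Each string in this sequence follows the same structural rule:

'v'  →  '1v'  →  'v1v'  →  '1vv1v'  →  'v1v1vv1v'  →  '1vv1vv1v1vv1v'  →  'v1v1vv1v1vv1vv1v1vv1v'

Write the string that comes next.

This is a Fibonacci-style word recurrence s(k) = s(k−2)·s(k−1): e.g. v·1v = v1v.
The next term joins 1vv1vv1v1vv1v and v1v1vv1v1vv1vv1v1vv1v.

1vv1vv1v1vv1vv1v1vv1v1vv1vv1v1vv1v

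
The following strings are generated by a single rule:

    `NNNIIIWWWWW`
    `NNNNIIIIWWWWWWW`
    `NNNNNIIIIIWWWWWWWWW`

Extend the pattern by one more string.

Term n consists of n+1 N's, followed by n+1 I's, followed by 2n+1 W's, where the shown terms are n = 2, 3, 4.
At n = 5 the blocks have lengths 6, 6, 11.

NNNNNNIIIIIIWWWWWWWWWWW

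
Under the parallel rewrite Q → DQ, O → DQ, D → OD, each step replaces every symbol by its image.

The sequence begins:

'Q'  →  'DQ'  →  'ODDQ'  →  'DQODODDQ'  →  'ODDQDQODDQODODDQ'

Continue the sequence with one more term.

Applying the rule to each of the 16 symbols of ODDQDQODDQODODDQ gives the pieces DQ OD OD DQ OD DQ DQ OD OD DQ DQ OD DQ OD OD DQ, which concatenate to the answer.

DQODODDQODDQDQODODDQDQODDQODODDQ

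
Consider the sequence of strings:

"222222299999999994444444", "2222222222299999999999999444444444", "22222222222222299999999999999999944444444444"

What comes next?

Reading off run lengths: 2 runs 7, 11, 15; 9 runs 10, 14, 18; 4 runs 7, 9, 11 — each is linear in n, where the shown terms are n = 2, 3, 4.
Setting n = 5 gives 19, 22, 13 characters in each block.

222222222222222222299999999999999999999994444444444444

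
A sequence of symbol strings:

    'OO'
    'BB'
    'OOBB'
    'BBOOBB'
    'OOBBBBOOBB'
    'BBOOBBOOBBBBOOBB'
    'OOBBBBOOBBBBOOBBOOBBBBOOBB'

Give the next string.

From term 3 onward, concatenate the second-to-last term with the last: OO·BB = OOBB, BB·OOBB = BBOOBB, …
Continuing: BBOOBBOOBBBBOOBB · OOBBBBOOBBBBOOBBOOBBBBOOBB gives term 8.

BBOOBBOOBBBBOOBBOOBBBBOOBBBBOOBBOOBBBBOOBB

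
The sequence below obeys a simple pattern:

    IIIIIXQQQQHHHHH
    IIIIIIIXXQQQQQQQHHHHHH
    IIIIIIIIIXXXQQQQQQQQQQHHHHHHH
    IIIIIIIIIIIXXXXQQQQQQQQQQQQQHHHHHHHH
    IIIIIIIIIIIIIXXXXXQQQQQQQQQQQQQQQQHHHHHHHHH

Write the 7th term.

Reading off run lengths: I runs 5, 7, 9, 11, 13; X runs 1, 2, 3, 4, 5; Q runs 4, 7, 10, 13, 16; H runs 5, 6, 7, 8, 9 — each is linear in n, where the shown terms are n = 2, 3, 4, 5, 6.
At n = 8 the blocks have lengths 17, 7, 22, 11.

IIIIIIIIIIIIIIIIIXXXXXXXQQQQQQQQQQQQQQQQQQQQQQHHHHHHHHHHH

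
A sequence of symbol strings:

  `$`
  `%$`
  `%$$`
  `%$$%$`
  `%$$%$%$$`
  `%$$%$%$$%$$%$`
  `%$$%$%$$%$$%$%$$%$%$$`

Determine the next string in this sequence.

This is a Fibonacci-style word recurrence s(k) = s(k−1)·s(k−2): e.g. %$·$ = %$$.
Continuing: %$$%$%$$%$$%$%$$%$%$$ · %$$%$%$$%$$%$ gives term 8.

%$$%$%$$%$$%$%$$%$%$$%$$%$%$$%$$%$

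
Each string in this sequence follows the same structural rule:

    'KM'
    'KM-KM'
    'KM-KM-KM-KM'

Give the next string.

KM-KM-KM-KM-KM-KM-KM-KM

s(k+1) = s(k)·-·s(k) — each term doubles the last with '-' between the halves.
So the next term is two copies of KM-KM-KM-KM with '-' between the halves.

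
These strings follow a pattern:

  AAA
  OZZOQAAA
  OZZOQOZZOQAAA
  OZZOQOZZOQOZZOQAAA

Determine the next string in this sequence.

Each term is the previous one with OZZOQ prepended.
So the next term is OZZOQ·OZZOQOZZOQOZZOQAAA.

OZZOQOZZOQOZZOQOZZOQAAA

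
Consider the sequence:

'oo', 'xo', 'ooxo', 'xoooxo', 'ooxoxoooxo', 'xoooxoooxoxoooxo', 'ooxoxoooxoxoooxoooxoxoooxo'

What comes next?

xoooxoooxoxoooxoooxoxoooxoxoooxoooxoxoooxo

From term 3 onward, concatenate the second-to-last term with the last: oo·xo = ooxo, xo·ooxo = xoooxo, …
So term 8 is xoooxoooxoxoooxo·ooxoxoooxoxoooxoooxoxoooxo.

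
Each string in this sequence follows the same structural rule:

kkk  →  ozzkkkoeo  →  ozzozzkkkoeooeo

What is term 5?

ozzozzozzozzkkkoeooeooeooeo

Every step adds ozz to the front and oeo to the end of the previous string.
From ozzozzkkkoeooeo, 2 further steps: ozzozzkkkoeooeo → ozzozzozzkkkoeooeooeo → (answer).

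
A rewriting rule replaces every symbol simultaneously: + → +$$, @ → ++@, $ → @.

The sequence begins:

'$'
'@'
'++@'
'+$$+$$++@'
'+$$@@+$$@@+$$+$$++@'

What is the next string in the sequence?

+$$@@++@++@+$$@@++@++@+$$@@+$$@@+$$+$$++@

Applying the rule to each of the 19 symbols of +$$@@+$$@@+$$+$$++@ gives the pieces +$$ @ @ ++@ ++@ +$$ @ @ ++@ ++@ +$$ @ @ +$$ @ @ +$$ +$$ ++@, which concatenate to the answer.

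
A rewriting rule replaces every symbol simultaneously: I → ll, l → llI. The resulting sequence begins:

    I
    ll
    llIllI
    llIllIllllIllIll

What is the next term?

Rewriting the 16 symbols of llIllIllllIllIll one by one yields llI llI ll llI llI ll llI llI llI llI ll llI llI ll llI llI; concatenated:

llIllIllllIllIllllIllIllIllIllllIllIllllIllI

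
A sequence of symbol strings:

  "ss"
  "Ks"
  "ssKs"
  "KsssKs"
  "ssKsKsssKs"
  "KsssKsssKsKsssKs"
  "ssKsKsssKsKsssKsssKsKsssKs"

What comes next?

This is a Fibonacci-style word recurrence s(k) = s(k−2)·s(k−1): e.g. ss·Ks = ssKs.
So term 8 is KsssKsssKsKsssKs·ssKsKsssKsKsssKsssKsKsssKs.

KsssKsssKsKsssKsssKsKsssKsKsssKsssKsKsssKs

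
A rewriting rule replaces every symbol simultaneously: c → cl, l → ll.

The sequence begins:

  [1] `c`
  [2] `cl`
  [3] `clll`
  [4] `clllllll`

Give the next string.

Expanding clllllll: c→cl, l→ll, l→ll, l→ll, l→ll, l→ll, l→ll, l→ll. Concatenated: cl ll ll ll ll ll ll ll.

clllllllllllllll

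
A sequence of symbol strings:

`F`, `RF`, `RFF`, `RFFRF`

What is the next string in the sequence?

RFFRFRFF

This is a Fibonacci-style word recurrence s(k) = s(k−1)·s(k−2): e.g. RF·F = RFF.
So term 5 is RFFRF·RFF.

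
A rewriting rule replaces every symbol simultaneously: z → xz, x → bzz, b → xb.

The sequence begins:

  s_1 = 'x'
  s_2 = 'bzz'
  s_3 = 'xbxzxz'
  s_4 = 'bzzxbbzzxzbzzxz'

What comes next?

Rewriting the 15 symbols of bzzxbbzzxzbzzxz one by one yields xb xz xz bzz xb xb xz xz bzz xz xb xz xz bzz xz; concatenated:

xbxzxzbzzxbxbxzxzbzzxzxbxzxzbzzxz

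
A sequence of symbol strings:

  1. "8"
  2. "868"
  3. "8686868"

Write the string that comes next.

Each string is two copies of the previous one joined by '6'.
Doubling 8686868 with '6' between the halves:

868686868686868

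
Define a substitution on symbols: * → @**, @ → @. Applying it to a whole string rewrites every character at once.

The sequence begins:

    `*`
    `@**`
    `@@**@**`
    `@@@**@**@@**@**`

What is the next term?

φ(@@@**@**@@**@**) expands symbol-by-symbol to @ @ @ @** @** @ @** @** @ @ @** @** @ @** @**; joining the 15 pieces gives the next term.

@@@@**@**@@**@**@@@**@**@@**@**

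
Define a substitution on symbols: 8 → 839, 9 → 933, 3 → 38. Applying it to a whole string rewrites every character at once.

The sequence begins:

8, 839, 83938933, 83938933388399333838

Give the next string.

Applying the rule to each of the 20 symbols of 83938933388399333838 gives the pieces 839 38 933 38 839 933 38 38 38 839 839 38 933 933 38 38 38 839 38 839, which concatenate to the answer.

83938933388399333838388398393893393338383883938839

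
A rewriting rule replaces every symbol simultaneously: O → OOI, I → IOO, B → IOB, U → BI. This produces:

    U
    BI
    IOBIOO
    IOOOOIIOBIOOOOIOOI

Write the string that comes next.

Rewriting the 18 symbols of IOOOOIIOBIOOOOIOOI one by one yields IOO OOI OOI OOI OOI IOO IOO OOI IOB IOO OOI OOI OOI OOI IOO OOI OOI IOO; concatenated:

IOOOOIOOIOOIOOIIOOIOOOOIIOBIOOOOIOOIOOIOOIIOOOOIOOIIOO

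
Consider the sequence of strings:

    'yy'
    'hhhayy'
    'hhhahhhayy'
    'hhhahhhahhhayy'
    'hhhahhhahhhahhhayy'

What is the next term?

Every step adds hhha at the front: s(k+1) = hhha·s(k).
Applying this once more to hhhahhhahhhahhhayy:

hhhahhhahhhahhhahhhayy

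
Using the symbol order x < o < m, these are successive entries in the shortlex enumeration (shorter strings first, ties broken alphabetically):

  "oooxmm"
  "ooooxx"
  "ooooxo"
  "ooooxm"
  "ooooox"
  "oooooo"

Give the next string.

Find the rightmost character of oooooo below m, bump it to the next letter, and reset everything to its right to x.

ooooom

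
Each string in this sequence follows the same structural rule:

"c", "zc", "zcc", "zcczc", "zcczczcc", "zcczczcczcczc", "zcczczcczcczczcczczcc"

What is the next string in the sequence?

From term 3 onward, concatenate the last term with the second-to-last: zc·c = zcc, zcc·zc = zcczc, …
The next term joins zcczczcczcczczcczczcc and zcczczcczcczc.

zcczczcczcczczcczczcczcczczcczcczc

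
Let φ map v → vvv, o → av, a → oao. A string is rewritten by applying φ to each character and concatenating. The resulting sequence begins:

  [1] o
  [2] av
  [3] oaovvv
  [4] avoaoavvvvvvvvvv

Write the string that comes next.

Rewriting the 16 symbols of avoaoavvvvvvvvvv one by one yields oao vvv av oao av oao vvv vvv vvv vvv vvv vvv vvv vvv vvv vvv; concatenated:

oaovvvavoaoavoaovvvvvvvvvvvvvvvvvvvvvvvvvvvvvv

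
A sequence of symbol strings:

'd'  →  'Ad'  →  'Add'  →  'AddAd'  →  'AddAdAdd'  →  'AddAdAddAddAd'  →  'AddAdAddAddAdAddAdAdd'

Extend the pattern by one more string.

AddAdAddAddAdAddAdAddAddAdAddAddAd

From term 3 onward, concatenate the last term with the second-to-last: Ad·d = Add, Add·Ad = AddAd, …
Continuing: AddAdAddAddAdAddAdAdd · AddAdAddAddAd gives term 8.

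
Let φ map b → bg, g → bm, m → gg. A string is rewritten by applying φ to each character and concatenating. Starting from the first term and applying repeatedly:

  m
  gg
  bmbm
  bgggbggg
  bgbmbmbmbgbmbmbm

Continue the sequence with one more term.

bgbmbgggbgggbgggbgbmbgggbgggbggg

φ(bgbmbmbmbgbmbmbm) expands symbol-by-symbol to bg bm bg gg bg gg bg gg bg bm bg gg bg gg bg gg; joining the 16 pieces gives the next term.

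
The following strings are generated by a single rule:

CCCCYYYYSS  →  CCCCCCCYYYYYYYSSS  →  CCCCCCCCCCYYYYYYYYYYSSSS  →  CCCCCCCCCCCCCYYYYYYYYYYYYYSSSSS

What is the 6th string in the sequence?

Reading off run lengths: C runs 4, 7, 10, 13; Y runs 4, 7, 10, 13; S runs 2, 3, 4, 5 — each is linear in n (n = 1, 2, …).
At n = 6 the blocks have lengths 19, 19, 7.

CCCCCCCCCCCCCCCCCCCYYYYYYYYYYYYYYYYYYYSSSSSSS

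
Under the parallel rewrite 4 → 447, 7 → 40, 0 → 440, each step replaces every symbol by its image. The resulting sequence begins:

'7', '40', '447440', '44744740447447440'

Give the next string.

φ(44744740447447440) expands symbol-by-symbol to 447 447 40 447 447 40 447 440 447 447 40 447 447 40 447 447 440; joining the 17 pieces gives the next term.

44744740447447404474404474474044744740447447440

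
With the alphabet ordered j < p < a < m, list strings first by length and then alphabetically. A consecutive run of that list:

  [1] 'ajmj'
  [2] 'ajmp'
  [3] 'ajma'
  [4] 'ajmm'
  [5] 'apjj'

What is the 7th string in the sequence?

apja

Stepping forward 2 times from apjj: apjj → apjp, then the target.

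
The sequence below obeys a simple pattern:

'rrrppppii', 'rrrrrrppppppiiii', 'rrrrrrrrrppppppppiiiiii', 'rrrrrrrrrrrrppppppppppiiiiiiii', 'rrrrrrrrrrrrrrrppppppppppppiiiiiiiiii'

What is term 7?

rrrrrrrrrrrrrrrrrrrrrppppppppppppppppiiiiiiiiiiiiii

Reading off run lengths: r runs 3, 6, 9, 12, 15; p runs 4, 6, 8, 10, 12; i runs 2, 4, 6, 8, 10 — each is linear in n (n = 1, 2, …).
At n = 7 the blocks have lengths 21, 16, 14.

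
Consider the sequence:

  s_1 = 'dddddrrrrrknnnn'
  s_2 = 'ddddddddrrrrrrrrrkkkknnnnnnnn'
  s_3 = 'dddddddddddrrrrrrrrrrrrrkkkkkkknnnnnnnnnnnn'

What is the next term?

Term n consists of 3n+2 d's, followed by 4n+1 r's, followed by 3n-2 k's, followed by 4n n's (n = 1, 2, …).
At n = 4 the blocks have lengths 14, 17, 10, 16.

ddddddddddddddrrrrrrrrrrrrrrrrrkkkkkkkkkknnnnnnnnnnnnnnnn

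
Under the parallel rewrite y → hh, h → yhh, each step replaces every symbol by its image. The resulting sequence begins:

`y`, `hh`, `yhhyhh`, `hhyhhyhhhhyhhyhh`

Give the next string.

yhhyhhhhyhhyhhhhyhhyhhyhhyhhhhyhhyhhhhyhhyhh

Replace each of the 16 characters of hhyhhyhhhhyhhyhh in place — yhh yhh hh yhh yhh hh yhh yhh yhh yhh hh yhh yhh hh yhh yhh — and concatenate.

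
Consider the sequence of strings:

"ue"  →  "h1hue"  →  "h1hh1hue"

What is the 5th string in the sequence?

Each term is the previous one with h1h prepended.
From h1hh1hue, 2 further steps: h1hh1hue → h1hh1hh1hue → (answer).

h1hh1hh1hh1hue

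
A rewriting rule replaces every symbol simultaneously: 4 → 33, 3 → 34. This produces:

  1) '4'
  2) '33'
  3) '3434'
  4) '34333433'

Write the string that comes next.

Expanding 34333433: 3→34, 4→33, 3→34, 3→34, 3→34, 4→33, 3→34, 3→34. Concatenated: 34 33 34 34 34 33 34 34.

3433343434333434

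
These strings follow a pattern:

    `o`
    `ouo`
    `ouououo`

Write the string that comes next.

ouououououououo

Every step duplicates the string with 'u' between the halves.
So the next term is two copies of ouououo with 'u' between the halves.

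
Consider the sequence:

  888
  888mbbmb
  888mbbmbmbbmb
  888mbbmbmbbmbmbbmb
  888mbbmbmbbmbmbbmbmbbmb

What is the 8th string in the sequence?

888mbbmbmbbmbmbbmbmbbmbmbbmbmbbmbmbbmb

Every step adds mbbmb to the end: s(k+1) = s(k)·mbbmb.
From 888mbbmbmbbmbmbbmbmbbmb, 3 further steps: 888mbbmbmbbmbmbbmbmbbmb → 888mbbmbmbbmbmbbmbmbbmbmbbmb → 888mbbmbmbbmbmbbmbmbbmbmbbmbmbbmb → (answer).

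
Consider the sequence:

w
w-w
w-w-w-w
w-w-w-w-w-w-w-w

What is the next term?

s(k+1) = s(k)·-·s(k) — each term doubles the last with '-' between the halves.
Doubling w-w-w-w-w-w-w-w with '-' between the halves:

w-w-w-w-w-w-w-w-w-w-w-w-w-w-w-w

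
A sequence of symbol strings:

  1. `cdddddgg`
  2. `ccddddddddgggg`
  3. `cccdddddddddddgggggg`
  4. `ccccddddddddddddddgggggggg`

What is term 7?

Term n consists of n c's, followed by 3n+2 d's, followed by 2n g's (n = 1, 2, …).
Setting n = 7 gives 7, 23, 14 characters in each block.

cccccccdddddddddddddddddddddddgggggggggggggg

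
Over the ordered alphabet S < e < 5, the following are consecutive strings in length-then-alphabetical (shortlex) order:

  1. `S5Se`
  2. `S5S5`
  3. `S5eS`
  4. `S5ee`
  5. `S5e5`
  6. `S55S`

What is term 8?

S555

Stepping forward 2 times from S55S: S55S → S55e, then the target.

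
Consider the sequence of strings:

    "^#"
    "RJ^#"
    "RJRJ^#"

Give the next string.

RJRJRJ^#

The strings grow by a fixed prefix RJ each time.
So the next term is RJ·RJRJ^#.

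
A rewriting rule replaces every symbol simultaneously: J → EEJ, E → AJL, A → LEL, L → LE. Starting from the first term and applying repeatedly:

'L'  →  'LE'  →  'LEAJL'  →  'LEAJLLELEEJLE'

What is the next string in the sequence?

φ(LEAJLLELEEJLE) expands symbol-by-symbol to LE AJL LEL EEJ LE LE AJL LE AJL AJL EEJ LE AJL; joining the 13 pieces gives the next term.

LEAJLLELEEJLELEAJLLEAJLAJLEEJLEAJL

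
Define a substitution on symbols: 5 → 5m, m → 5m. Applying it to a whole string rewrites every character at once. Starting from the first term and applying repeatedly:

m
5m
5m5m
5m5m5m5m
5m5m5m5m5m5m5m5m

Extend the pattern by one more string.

5m5m5m5m5m5m5m5m5m5m5m5m5m5m5m5m

Replace each of the 16 characters of 5m5m5m5m5m5m5m5m in place — 5m 5m 5m 5m 5m 5m 5m 5m 5m 5m 5m 5m 5m 5m 5m 5m — and concatenate.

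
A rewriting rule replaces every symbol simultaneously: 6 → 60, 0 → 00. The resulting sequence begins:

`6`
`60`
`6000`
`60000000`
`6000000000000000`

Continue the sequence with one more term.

Rewriting the 16 symbols of 6000000000000000 one by one yields 60 00 00 00 00 00 00 00 00 00 00 00 00 00 00 00; concatenated:

60000000000000000000000000000000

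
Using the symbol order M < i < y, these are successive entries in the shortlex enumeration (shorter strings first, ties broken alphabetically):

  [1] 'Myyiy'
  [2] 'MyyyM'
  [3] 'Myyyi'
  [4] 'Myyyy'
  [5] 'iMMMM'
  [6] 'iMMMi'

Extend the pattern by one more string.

Treat iMMMi as a base-3 numeral over the given alphabet and add one, carrying through any trailing y's.

iMMMy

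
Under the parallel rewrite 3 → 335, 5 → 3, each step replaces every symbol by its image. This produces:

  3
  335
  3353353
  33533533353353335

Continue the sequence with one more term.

Replace each of the 17 characters of 33533533353353335 in place — 335 335 3 335 335 3 335 335 335 3 335 335 3 335 335 335 3 — and concatenate.

33533533353353335335335333533533353353353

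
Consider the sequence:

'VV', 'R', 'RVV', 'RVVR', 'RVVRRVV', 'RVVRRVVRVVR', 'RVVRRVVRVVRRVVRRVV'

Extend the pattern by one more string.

RVVRRVVRVVRRVVRRVVRVVRRVVRVVR

This is a Fibonacci-style word recurrence s(k) = s(k−1)·s(k−2): e.g. R·VV = RVV.
So term 8 is RVVRRVVRVVRRVVRRVV·RVVRRVVRVVR.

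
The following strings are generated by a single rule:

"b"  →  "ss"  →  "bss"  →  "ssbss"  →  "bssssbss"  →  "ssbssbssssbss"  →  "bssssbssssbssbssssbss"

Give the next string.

ssbssbssssbssbssssbssssbssbssssbss

This is a Fibonacci-style word recurrence s(k) = s(k−2)·s(k−1): e.g. b·ss = bss.
Continuing: ssbssbssssbss · bssssbssssbssbssssbss gives term 8.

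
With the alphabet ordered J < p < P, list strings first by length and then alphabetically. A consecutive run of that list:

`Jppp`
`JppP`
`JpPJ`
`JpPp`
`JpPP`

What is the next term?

JPJJ

Treat JpPP as a base-3 numeral over the given alphabet and add one, carrying through any trailing P's.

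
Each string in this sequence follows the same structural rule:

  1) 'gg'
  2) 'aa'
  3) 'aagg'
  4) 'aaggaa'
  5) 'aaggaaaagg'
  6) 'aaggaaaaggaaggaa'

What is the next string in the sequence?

aaggaaaaggaaggaaaaggaaaagg

This is a Fibonacci-style word recurrence s(k) = s(k−1)·s(k−2): e.g. aa·gg = aagg.
So term 7 is aaggaaaaggaaggaa·aaggaaaagg.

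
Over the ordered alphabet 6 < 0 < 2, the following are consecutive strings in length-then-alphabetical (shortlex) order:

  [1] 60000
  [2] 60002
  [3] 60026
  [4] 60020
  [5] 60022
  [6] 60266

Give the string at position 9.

Advancing 3 positions from 60266 through 60266 → 60260 → 60262 reaches term 9.

60206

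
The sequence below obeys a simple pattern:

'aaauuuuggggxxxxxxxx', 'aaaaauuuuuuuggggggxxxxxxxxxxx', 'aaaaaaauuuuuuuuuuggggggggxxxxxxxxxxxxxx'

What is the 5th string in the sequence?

aaaaaaaaaaauuuuuuuuuuuuuuuuggggggggggggxxxxxxxxxxxxxxxxxxxx

Each string has the form a^{2n-1} u^{3n-2} g^{2n} x^{3n+2}, where the shown terms are n = 2, 3, 4.
At n = 6 the blocks have lengths 11, 16, 12, 20.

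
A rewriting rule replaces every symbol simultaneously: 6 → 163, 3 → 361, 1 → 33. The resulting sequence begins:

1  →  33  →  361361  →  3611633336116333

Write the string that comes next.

Replace each of the 16 characters of 3611633336116333 in place — 361 163 33 33 163 361 361 361 361 163 33 33 163 361 361 361 — and concatenate.

36116333331633613613613611633333163361361361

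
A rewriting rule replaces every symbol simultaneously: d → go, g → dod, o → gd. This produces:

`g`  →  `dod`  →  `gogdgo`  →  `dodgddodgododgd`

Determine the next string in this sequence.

Replace each of the 15 characters of dodgddodgododgd in place — go gd go dod go go gd go dod gd go gd go dod go — and concatenate.

gogdgododgogogdgododgdgogdgododgo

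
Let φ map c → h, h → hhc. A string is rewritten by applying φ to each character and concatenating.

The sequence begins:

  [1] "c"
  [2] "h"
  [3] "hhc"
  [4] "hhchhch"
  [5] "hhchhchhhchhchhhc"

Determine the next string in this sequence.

Rewriting the 17 symbols of hhchhchhhchhchhhc one by one yields hhc hhc h hhc hhc h hhc hhc hhc h hhc hhc h hhc hhc hhc h; concatenated:

hhchhchhhchhchhhchhchhchhhchhchhhchhchhch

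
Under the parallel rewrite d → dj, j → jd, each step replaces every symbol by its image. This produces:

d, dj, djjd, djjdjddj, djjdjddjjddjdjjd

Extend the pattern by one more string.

djjdjddjjddjdjjdjddjdjjddjjdjddj

Replace each of the 16 characters of djjdjddjjddjdjjd in place — dj jd jd dj jd dj dj jd jd dj dj jd dj jd jd dj — and concatenate.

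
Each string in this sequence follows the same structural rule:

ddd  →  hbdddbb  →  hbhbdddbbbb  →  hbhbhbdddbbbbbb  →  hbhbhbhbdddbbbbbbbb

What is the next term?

s(k+1) = hb·s(k)·bb, so each term gains hb as a prefix and bb as a suffix.
One more step from hbhbhbhbdddbbbbbbbb gives the answer.

hbhbhbhbhbdddbbbbbbbbbb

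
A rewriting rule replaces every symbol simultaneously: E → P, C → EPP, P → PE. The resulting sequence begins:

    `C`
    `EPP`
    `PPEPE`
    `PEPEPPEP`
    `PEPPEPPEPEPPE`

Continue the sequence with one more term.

PEPPEPEPPEPEPPEPPEPEP

Applying the rule to each of the 13 symbols of PEPPEPPEPEPPE gives the pieces PE P PE PE P PE PE P PE P PE PE P, which concatenate to the answer.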